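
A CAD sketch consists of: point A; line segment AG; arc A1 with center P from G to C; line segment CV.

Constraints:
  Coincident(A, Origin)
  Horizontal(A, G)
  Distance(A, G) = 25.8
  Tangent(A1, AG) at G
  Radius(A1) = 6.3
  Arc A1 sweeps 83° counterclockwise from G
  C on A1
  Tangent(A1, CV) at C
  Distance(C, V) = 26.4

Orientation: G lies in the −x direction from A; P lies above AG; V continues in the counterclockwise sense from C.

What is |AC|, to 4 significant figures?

20.31

A is at the origin; A and G share the same y with |AG| = 25.8 and G on the −x side, so G = (-25.80, 0.000). Since A1 is tangent to AG there, PG ⟂ AG, so P = G + (0, 6.3) = (-25.80, 6.300). On A1, G sits at bearing -90° from P; an 83° counterclockwise sweep puts C at bearing -7°, so C = P + 6.3·(cos -7°, sin -7°) = (-19.55, 5.532). Then |AC| = |C − A| = 20.31.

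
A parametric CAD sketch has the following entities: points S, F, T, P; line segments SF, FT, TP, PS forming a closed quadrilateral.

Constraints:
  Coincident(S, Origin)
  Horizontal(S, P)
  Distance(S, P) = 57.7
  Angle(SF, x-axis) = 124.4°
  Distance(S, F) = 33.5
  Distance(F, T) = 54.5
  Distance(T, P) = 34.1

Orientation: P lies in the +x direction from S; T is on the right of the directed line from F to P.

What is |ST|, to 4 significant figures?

24.79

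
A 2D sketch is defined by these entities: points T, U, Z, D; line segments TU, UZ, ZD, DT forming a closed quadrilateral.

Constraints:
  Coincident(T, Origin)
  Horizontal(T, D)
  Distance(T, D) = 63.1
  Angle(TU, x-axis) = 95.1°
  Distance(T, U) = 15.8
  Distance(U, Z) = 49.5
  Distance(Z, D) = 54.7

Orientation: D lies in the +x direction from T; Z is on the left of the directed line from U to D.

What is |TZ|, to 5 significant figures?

60.005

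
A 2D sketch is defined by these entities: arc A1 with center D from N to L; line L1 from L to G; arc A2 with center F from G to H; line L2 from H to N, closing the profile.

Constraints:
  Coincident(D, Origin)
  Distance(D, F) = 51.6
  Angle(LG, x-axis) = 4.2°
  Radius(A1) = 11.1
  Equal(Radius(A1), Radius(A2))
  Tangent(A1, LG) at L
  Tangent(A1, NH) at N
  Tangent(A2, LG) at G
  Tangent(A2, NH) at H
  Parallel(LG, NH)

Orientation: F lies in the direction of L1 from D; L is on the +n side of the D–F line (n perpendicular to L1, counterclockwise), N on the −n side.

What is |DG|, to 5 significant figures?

52.780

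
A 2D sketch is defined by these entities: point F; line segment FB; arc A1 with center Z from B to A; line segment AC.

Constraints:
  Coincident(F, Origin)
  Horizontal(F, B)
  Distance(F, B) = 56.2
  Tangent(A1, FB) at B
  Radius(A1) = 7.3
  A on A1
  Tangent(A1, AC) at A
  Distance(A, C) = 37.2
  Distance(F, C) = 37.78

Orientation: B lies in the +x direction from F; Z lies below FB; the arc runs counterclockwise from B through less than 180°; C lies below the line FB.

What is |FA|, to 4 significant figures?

51.07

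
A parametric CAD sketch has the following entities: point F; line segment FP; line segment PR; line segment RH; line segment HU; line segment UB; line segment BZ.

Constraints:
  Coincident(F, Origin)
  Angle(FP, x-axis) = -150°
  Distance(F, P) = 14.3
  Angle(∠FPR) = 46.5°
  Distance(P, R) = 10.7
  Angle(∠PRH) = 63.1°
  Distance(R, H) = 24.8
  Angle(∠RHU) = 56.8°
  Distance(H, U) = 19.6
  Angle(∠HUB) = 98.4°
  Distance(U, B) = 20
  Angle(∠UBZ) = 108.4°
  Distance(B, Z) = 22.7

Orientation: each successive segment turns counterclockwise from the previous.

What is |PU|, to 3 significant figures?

11.5

∠PRH = 63.1° gives RH at 100° from the x-axis; with |RH| = 24.8, H = (-6.60, 14.2). ∠RHU = 56.8° gives HU at -136° from the x-axis; with |HU| = 19.6, U = (-20.8, 0.687). Then |PU| = |U − P| = 11.5.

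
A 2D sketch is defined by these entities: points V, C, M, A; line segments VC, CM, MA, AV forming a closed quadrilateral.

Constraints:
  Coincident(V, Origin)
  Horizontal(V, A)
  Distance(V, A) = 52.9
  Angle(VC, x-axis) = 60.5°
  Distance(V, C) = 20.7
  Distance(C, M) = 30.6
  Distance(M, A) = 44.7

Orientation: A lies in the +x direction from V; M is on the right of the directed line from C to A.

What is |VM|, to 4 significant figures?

16.08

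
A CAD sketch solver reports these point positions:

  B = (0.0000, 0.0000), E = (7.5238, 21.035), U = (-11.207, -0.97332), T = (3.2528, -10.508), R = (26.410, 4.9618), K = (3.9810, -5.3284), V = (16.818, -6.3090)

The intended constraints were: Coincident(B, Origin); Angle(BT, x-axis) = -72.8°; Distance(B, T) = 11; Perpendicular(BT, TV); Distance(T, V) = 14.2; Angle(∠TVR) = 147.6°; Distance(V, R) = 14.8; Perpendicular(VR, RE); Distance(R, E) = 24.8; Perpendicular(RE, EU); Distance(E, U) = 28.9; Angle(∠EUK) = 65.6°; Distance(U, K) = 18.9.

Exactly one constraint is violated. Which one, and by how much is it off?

Distance(U, K) = 18.9 — off by 3.10.

B = (0.00, 0.00) ✓; BT at -72.80° ✓; |BT| = 11.00 ✓; ∠(BT, TV) = 90.00° ✓; |TV| = 14.20 ✓; ∠TVR = 147.6° ✓; |VR| = 14.80 ✓; ∠(VR, RE) = 90.00° ✓; |RE| = 24.80 ✓; ∠(RE, EU) = 90.00° ✓; |EU| = 28.90 ✓; ∠EUK = 65.60° ✓; |UK| = 15.80 ✗.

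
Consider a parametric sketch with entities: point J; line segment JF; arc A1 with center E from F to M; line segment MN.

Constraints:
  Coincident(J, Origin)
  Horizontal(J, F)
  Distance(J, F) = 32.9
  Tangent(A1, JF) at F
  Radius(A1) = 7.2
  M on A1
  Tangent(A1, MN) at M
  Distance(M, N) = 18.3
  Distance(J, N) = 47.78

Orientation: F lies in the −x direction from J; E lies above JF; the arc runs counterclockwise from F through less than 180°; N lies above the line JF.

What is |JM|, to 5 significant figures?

30.316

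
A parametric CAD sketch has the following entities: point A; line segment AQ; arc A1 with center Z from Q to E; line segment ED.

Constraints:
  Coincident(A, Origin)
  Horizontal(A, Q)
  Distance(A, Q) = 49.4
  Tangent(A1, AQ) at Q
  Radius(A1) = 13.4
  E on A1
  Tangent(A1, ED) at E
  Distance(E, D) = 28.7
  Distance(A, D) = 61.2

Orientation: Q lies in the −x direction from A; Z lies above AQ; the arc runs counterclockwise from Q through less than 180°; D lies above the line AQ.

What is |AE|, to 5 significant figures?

39.740

Checks: |AQ| = 49.40 ✓; |ZE| = 13.40 ✓; ∠(ZE, ED) = 90.00° ✓; |ED| = 28.70 ✓; |AD| = 61.20 ✓.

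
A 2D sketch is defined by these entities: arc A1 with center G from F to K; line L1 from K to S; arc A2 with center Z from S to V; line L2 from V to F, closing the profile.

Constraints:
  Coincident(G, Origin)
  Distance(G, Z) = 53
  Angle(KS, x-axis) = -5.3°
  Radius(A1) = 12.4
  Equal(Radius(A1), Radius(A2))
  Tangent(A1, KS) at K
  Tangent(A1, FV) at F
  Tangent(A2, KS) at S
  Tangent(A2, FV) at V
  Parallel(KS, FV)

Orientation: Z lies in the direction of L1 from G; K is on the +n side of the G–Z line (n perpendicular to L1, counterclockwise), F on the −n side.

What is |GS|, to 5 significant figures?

54.431

The slot axis is L1's direction at -5.3°, so u = (cos -5.3°, sin -5.3°) = (0.99572, -0.092371) and n = (−sin -5.3°, cos -5.3°) = (0.092371, 0.99572). G is at the origin and Z lies 53.0 along u from G, so Z = 53.0·u = (52.773, -4.8956). Tangency of A1 to both parallel lines with radius 12.4 puts K and F at G ± 12.4·n: K = (1.1454, 12.347), F = (-1.1454, -12.347). Equal radii place S and V the same way about Z: S = Z + 12.4·n = (53.919, 7.4513), V = Z − 12.4·n = (51.628, -17.243). Then |GS| = |S − G| = 54.431.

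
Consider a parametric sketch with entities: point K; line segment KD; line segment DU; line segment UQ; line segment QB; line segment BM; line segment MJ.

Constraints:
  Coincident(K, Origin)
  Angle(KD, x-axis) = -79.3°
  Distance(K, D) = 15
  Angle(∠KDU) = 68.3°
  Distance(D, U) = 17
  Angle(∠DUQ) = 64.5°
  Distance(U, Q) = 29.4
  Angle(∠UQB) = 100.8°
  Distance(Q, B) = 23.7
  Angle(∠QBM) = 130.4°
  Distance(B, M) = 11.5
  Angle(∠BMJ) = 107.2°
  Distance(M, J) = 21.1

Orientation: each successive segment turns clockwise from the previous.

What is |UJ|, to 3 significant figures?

25.5

∠QBM = 130.4° gives BM at -75.3° from the x-axis; with |BM| = 11.5, M = (27.9, -9.26). ∠BMJ = 107.2° gives MJ at -148° from the x-axis; with |MJ| = 21.1, J = (9.95, -20.4). Then |UJ| = |J − U| = 25.5.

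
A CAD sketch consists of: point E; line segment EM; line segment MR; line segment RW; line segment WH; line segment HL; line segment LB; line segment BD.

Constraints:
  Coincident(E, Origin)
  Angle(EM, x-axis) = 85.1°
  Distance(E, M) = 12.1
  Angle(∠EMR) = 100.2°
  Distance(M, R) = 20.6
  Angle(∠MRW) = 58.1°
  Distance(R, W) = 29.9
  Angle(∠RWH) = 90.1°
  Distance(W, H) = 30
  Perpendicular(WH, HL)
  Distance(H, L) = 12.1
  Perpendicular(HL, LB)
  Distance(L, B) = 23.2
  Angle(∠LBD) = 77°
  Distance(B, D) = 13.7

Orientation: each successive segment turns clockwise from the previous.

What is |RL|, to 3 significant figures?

34.9

E is at the origin; EM runs at 85.1° with length 12.1, so M = (1.03, 12.1). ∠EMR = 100.2° gives MR at 5.30° from the x-axis; with |MR| = 20.6, R = (21.5, 14.0). ∠MRW = 58.1° gives RW at -117° from the x-axis; with |RW| = 29.9, W = (8.16, -12.8). ∠RWH = 90.1° gives WH at 154° from the x-axis; with |WH| = 30.0, H = (-18.7, 0.609). The perpendicularity gives HL at right angles to WH, so HL runs at 63.5°; with |HL| = 12.1, L = (-13.3, 11.4). Then |RL| = |L − R| = 34.9.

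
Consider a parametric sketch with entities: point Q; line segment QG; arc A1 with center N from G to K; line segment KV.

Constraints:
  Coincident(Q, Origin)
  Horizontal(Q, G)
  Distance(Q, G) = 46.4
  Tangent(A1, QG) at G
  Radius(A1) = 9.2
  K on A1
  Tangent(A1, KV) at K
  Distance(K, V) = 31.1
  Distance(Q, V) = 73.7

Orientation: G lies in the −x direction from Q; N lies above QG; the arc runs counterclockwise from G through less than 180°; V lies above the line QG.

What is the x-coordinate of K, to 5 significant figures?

-40.431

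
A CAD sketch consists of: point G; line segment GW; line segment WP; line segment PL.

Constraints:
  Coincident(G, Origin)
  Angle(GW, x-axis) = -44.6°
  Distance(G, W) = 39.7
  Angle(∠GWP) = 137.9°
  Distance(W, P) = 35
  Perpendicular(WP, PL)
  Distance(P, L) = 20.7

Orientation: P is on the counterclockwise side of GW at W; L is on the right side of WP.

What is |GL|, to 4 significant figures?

79.96

G is at the origin; GW runs at -44.6° with length 39.7, so W = 39.7·(cos -44.6°, sin -44.6°) = (28.27, -27.88). ∠GWP = 137.9°, so WP runs at -44.6° + (180° − 137.9°) = -2.500° from the x-axis; with |WP| = 35.0, P = W + 35.0·(cos -2.500°, sin -2.500°) = (63.23, -29.40). WP is perpendicular to PL; with |PL| = 20.7 on the right of WP, L = P + 20.7·(-0.04362, -0.9990) = (62.33, -50.08). Then |GL| = |L − G| = 79.96.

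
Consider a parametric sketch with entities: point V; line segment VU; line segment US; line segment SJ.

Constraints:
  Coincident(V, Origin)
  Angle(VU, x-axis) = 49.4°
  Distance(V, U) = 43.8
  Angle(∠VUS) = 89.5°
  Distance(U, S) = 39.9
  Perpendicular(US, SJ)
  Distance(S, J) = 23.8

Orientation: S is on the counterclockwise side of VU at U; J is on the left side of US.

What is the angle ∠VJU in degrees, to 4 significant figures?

57.66°

V is at the origin; VU runs at 49.4° with length 43.8, so U = 43.8·(cos 49.4°, sin 49.4°) = (28.50, 33.26). ∠VUS = 89.5°, so US runs at 49.4° + (180° − 89.5°) = 139.9° from the x-axis; with |US| = 39.9, S = U + 39.9·(cos 139.9°, sin 139.9°) = (-2.016, 58.96). The perpendicularity gives SJ at right angles to US; with |SJ| = 23.8 on the left of US, J = S + 23.8·(-0.6441, -0.7649) = (-17.35, 40.75). Then cos ∠VJU = JV·JU / (|JV||JU|), giving 57.66°.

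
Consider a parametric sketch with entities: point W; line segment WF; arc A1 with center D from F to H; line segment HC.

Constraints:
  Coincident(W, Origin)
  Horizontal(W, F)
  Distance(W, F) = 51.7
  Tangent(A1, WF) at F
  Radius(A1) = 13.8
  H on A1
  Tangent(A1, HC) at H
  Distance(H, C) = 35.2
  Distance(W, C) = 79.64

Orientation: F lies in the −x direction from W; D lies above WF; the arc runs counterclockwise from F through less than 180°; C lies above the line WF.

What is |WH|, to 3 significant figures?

46.3

Checks: W = (0.00, 0.00) ✓; W.y = 0.00, F.y = 0.00 ✓; |DH| = 13.80 ✓; ∠(DH, HC) = 90.00° ✓; |HC| = 35.20 ✓; |WC| = 79.64 ✓.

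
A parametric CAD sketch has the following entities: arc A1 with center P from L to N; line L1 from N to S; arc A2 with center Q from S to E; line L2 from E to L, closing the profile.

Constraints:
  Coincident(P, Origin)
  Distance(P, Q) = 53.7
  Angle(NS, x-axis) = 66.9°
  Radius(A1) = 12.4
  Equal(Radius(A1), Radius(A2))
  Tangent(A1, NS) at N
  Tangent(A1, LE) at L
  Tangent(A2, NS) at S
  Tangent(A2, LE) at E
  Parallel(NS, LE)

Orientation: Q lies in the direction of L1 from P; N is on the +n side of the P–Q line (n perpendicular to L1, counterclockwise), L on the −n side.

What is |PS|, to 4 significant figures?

55.11

The slot axis is L1's direction at 66.9°, so u = (cos 66.9°, sin 66.9°) = (0.3923, 0.9198) and n = (−sin 66.9°, cos 66.9°) = (-0.9198, 0.3923). P is at the origin and Q lies 53.7 along u from P, so Q = 53.7·u = (21.07, 49.39). Tangency of A1 to both parallel lines with radius 12.4 puts N and L at P ± 12.4·n: N = (-11.41, 4.865), L = (11.41, -4.865). Equal radii place S and E the same way about Q: S = Q + 12.4·n = (9.663, 54.26), E = Q − 12.4·n = (32.47, 44.53). Then |PS| = |S − P| = 55.11.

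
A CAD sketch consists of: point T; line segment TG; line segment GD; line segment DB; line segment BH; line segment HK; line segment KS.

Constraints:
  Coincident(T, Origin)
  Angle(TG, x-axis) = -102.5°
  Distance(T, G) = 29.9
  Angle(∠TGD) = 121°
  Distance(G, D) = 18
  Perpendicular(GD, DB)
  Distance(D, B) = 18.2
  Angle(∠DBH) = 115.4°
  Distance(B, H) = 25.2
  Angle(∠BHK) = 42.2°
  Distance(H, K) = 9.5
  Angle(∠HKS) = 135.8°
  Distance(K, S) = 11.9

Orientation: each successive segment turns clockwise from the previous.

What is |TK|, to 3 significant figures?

15.2

T is at the origin; TG runs at -102.5° with length 29.9, so G = (-6.47, -29.2). ∠TGD = 121.0° gives GD at -162° from the x-axis; with |GD| = 18.0, D = (-23.5, -34.9). The perpendicularity gives DB at right angles to GD, so DB runs at 108°; with |DB| = 18.2, B = (-29.3, -17.6). ∠DBH = 115.4° gives BH at 43.9° from the x-axis; with |BH| = 25.2, H = (-11.2, -0.170). ∠BHK = 42.2° gives HK at -93.9° from the x-axis; with |HK| = 9.5, K = (-11.8, -9.65). Then |TK| = |K − T| = 15.2.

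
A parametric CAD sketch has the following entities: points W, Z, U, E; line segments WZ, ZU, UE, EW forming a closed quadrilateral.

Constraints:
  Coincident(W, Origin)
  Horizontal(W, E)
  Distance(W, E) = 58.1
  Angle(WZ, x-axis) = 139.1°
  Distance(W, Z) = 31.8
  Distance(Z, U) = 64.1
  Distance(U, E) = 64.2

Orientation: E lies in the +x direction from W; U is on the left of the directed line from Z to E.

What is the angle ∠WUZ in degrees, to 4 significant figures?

28.75°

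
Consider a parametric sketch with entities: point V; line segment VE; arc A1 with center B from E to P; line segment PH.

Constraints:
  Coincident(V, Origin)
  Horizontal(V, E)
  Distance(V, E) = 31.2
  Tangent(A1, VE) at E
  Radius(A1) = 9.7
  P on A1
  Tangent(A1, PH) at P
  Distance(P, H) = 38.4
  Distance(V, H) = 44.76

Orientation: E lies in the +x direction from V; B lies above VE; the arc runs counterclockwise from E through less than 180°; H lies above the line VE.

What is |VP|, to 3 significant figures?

41.5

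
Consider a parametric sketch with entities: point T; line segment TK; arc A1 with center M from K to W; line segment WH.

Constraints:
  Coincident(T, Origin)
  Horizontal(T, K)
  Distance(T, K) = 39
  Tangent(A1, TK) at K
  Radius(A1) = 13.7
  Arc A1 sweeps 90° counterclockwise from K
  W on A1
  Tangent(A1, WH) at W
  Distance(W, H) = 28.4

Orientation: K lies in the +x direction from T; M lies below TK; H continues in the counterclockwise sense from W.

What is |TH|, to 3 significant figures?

49.1

T is at the origin; T and K share the same y with |TK| = 39.0 and K on the +x side, so K = (39.0, 0.00). The tangent condition forces MK to be normal to TK, so M = K + (0, -13.7) = (39.0, -13.7). On A1, K sits at bearing 90° from M; a 90° counterclockwise sweep puts W at bearing 180°, so W = M + 13.7·(cos 180°, sin 180°) = (25.3, -13.7). Tangency of A1 to WH means the radius MW is perpendicular to WH, so WH runs along (−sin 180°, cos 180°); with |WH| = 28.4, H = (25.3, -42.1). Then |TH| = |H − T| = 49.1.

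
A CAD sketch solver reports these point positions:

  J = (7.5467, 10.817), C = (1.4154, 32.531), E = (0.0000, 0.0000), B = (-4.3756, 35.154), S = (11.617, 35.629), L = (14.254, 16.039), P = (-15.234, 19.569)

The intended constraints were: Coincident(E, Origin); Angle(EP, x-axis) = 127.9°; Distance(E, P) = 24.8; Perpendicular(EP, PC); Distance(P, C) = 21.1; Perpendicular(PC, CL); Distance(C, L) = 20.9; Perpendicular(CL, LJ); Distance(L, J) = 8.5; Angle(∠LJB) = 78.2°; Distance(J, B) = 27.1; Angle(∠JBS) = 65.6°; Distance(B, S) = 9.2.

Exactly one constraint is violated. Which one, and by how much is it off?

Distance(B, S) = 9.2 — off by 6.80.

E = (0.00, 0.00) ✓; EP at 127.9° ✓; |EP| = 24.80 ✓; ∠(EP, PC) = 90.00° ✓; |PC| = 21.10 ✓; ∠(PC, CL) = 90.00° ✓; |CL| = 20.90 ✓; ∠(CL, LJ) = 90.00° ✓; |LJ| = 8.500 ✓; ∠LJB = 78.20° ✓; |JB| = 27.10 ✓; ∠JBS = 65.60° ✓; |BS| = 16.00 ✗.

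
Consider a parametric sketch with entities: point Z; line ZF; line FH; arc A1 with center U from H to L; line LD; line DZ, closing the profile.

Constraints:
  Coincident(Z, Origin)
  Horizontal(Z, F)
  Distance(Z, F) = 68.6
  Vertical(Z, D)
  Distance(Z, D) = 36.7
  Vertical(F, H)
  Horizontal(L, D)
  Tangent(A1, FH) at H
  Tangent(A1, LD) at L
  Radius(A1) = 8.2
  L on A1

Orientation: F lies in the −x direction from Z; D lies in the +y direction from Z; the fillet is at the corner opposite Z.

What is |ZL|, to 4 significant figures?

70.68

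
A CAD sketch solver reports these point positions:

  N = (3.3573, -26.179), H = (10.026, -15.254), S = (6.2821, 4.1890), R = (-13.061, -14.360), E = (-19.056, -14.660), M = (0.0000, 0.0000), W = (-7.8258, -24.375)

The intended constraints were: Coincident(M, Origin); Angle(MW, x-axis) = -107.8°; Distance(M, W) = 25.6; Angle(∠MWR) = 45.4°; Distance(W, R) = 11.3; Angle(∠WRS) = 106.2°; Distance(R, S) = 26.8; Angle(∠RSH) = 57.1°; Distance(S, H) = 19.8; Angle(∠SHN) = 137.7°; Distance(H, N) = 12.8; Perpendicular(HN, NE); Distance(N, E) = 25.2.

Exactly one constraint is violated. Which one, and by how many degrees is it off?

Perpendicular(HN, NE) — off by 4.20°.

M = (0.00, 0.00) ✓; MW at -107.8° ✓; |MW| = 25.60 ✓; ∠MWR = 45.40° ✓; |WR| = 11.30 ✓; ∠WRS = 106.2° ✓; |RS| = 26.80 ✓; ∠RSH = 57.10° ✓; |SH| = 19.80 ✓; ∠SHN = 137.7° ✓; |HN| = 12.80 ✓; ∠(HN, NE) = 85.80° ✗; |NE| = 25.20 ✓.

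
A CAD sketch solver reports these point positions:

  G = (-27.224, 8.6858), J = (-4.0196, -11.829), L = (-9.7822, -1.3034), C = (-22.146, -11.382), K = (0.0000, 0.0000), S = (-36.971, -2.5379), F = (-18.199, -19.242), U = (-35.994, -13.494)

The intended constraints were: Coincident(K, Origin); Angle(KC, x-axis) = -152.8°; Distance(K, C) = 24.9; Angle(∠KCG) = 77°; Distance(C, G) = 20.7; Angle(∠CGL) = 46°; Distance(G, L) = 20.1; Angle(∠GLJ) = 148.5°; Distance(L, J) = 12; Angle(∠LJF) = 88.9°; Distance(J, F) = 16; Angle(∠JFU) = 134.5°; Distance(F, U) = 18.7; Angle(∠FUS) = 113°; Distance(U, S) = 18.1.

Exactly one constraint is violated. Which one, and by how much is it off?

Distance(U, S) = 18.1 — off by 7.10.

K = (0.00, 0.00) ✓; KC at -152.8° ✓; |KC| = 24.90 ✓; ∠KCG = 77.00° ✓; |CG| = 20.70 ✓; ∠CGL = 46.00° ✓; |GL| = 20.10 ✓; ∠GLJ = 148.5° ✓; |LJ| = 12.00 ✓; ∠LJF = 88.90° ✓; |JF| = 16.00 ✓; ∠JFU = 134.5° ✓; |FU| = 18.70 ✓; ∠FUS = 113.0° ✓; |US| = 11.00 ✗.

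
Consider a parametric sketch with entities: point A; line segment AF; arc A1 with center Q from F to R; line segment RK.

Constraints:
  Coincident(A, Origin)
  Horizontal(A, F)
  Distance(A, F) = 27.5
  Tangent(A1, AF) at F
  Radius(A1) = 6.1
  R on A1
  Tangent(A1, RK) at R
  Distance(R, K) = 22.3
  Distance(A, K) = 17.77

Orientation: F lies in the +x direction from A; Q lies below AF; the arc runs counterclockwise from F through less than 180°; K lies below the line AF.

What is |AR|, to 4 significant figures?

23.49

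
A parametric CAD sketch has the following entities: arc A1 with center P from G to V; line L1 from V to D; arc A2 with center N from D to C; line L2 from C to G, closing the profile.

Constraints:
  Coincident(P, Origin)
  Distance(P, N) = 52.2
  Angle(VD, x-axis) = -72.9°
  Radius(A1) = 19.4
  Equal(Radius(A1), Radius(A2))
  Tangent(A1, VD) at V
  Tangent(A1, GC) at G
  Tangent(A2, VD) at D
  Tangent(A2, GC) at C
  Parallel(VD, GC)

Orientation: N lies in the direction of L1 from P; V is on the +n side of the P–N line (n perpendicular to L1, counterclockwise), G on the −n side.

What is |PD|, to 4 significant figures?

55.69

The slot axis is L1's direction at -72.9°, so u = (cos -72.9°, sin -72.9°) = (0.2940, -0.9558) and n = (−sin -72.9°, cos -72.9°) = (0.9558, 0.2940). P is at the origin and N lies 52.2 along u from P, so N = 52.2·u = (15.35, -49.89). Tangency of A1 to both parallel lines with radius 19.4 puts V and G at P ± 19.4·n: V = (18.54, 5.704), G = (-18.54, -5.704). Equal radii place D and C the same way about N: D = N + 19.4·n = (33.89, -44.19), C = N − 19.4·n = (-3.193, -55.60). Then |PD| = |D − P| = 55.69.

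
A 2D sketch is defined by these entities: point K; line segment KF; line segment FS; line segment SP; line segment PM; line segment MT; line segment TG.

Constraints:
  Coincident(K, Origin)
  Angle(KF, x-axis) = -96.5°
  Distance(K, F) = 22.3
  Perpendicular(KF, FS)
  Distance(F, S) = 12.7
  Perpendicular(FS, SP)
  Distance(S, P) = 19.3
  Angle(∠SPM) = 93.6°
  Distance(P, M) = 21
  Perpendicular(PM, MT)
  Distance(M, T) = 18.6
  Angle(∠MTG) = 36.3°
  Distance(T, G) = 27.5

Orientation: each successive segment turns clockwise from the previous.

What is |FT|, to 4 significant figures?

9.648

K is at the origin; KF runs at -96.5° with length 22.3, so F = (-2.524, -22.16). The perpendicularity gives FS at right angles to KF, so FS runs at 173.5°; with |FS| = 12.7, S = (-15.14, -20.72). FS is perpendicular to SP, so SP runs at 83.50°; with |SP| = 19.3, P = (-12.96, -1.543). ∠SPM = 93.6° gives PM at -2.900° from the x-axis; with |PM| = 21.0, M = (8.015, -2.605). PM is perpendicular to MT, so MT runs at -92.90°; with |MT| = 18.6, T = (7.074, -21.18). Then |FT| = |T − F| = 9.648.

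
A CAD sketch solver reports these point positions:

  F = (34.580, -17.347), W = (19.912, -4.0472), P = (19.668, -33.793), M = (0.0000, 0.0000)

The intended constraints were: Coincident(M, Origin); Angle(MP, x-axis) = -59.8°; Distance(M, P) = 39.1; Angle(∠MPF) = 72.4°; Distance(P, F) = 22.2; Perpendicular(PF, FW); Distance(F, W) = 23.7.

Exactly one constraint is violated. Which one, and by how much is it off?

Distance(F, W) = 23.7 — off by 3.90.

M = (0.00, 0.00) ✓; MP at -59.80° ✓; |MP| = 39.10 ✓; ∠MPF = 72.40° ✓; |PF| = 22.20 ✓; ∠(PF, FW) = 90.00° ✓; |FW| = 19.80 ✗.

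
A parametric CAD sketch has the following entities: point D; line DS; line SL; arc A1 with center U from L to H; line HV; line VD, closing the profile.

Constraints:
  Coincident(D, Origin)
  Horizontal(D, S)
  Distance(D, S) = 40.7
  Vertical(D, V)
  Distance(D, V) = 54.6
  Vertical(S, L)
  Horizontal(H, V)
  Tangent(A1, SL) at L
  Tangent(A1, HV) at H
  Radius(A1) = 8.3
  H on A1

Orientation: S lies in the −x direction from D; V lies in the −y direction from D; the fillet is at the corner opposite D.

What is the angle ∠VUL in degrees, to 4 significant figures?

165.6°

D is at the origin; D and S share the same y with |DS| = 40.7 and S on the −x side, so S = (-40.70, 0.000). DV is vertical with |DV| = 54.6 and V on the −y side, so V = (0.000, -54.60). The virtual corner opposite D is at (-40.70, -54.60). A1 meets SL tangentially, so UL is at right angles to SL and A1 meets HV tangentially, so UH is at right angles to HV, with radius 8.3, so the center U sits 8.3 in from both sides at U = (-32.40, -46.30). That places the tangent points at L = (-40.70, -46.30) on SL and H = (-32.40, -54.60) on HV. Then cos ∠VUL = UV·UL / (|UV||UL|), giving 165.6°.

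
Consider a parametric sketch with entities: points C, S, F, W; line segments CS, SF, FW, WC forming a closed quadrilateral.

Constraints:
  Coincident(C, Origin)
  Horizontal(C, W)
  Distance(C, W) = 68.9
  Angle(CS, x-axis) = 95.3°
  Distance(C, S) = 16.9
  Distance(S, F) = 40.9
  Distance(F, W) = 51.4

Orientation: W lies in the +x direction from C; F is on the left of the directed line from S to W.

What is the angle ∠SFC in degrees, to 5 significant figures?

17.673°

Checks: |SF| = 40.90 ✓; |FW| = 51.40 ✓.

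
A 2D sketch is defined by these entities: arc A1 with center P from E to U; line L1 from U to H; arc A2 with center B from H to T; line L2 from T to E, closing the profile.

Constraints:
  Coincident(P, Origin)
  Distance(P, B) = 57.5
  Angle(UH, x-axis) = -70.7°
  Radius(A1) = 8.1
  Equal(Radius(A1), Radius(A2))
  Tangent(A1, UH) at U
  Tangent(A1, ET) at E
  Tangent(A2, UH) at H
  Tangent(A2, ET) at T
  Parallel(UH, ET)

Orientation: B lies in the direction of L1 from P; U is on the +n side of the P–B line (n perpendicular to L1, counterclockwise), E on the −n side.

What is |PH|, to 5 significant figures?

58.068

Tangency of A1 to both parallel lines with radius 8.1 puts U and E at P ± 8.1·n: U = (7.6448, 2.6772), E = (-7.6448, -2.6772). Equal radii place H and T the same way about B: H = B + 8.1·n = (26.649, -51.591), T = B − 8.1·n = (11.360, -56.946). Then |PH| = |H − P| = 58.068.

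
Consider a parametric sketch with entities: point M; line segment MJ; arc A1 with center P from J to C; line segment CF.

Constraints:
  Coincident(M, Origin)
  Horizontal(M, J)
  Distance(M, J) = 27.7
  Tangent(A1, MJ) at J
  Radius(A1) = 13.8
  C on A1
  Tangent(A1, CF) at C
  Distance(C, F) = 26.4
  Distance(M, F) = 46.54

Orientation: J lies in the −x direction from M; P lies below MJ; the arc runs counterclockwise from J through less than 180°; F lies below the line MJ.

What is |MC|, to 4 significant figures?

44.30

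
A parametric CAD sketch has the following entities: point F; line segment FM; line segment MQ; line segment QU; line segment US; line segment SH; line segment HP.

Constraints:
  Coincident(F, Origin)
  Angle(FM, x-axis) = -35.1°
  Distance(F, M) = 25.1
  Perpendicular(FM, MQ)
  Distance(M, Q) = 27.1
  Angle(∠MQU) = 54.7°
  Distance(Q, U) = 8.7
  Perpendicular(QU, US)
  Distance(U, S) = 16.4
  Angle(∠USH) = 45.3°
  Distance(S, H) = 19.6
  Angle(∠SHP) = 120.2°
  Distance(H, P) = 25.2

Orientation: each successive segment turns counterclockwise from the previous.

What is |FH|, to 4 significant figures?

41.68

F is at the origin; FM runs at -35.1° with length 25.1, so M = (20.54, -14.43). FM ⟂ MQ, so MQ runs at 54.90°; with |MQ| = 27.1, Q = (36.12, 7.739). ∠MQU = 54.7° gives QU at -179.8° from the x-axis; with |QU| = 8.7, U = (27.42, 7.709). QU is perpendicular to US, so US runs at -89.80°; with |US| = 16.4, S = (27.48, -8.691). ∠USH = 45.3° gives SH at 44.90° from the x-axis; with |SH| = 19.6, H = (41.36, 5.144). Then |FH| = |H − F| = 41.68.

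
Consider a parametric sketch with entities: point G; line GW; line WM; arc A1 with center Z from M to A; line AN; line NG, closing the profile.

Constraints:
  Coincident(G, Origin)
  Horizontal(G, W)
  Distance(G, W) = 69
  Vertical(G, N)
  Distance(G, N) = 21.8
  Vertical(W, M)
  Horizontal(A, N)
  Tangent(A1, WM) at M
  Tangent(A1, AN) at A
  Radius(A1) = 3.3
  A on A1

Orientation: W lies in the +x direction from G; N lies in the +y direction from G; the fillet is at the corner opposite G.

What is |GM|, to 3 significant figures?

71.4

The virtual corner opposite G is at (69.0, 21.8). A1 meets WM tangentially, so ZM is at right angles to WM and A1 meets AN tangentially, so ZA is at right angles to AN, with radius 3.3, so the center Z sits 3.3 in from both sides at Z = (65.7, 18.5). That places the tangent points at M = (69.0, 18.5) on WM and A = (65.7, 21.8) on AN. Then |GM| = |M − G| = 71.4.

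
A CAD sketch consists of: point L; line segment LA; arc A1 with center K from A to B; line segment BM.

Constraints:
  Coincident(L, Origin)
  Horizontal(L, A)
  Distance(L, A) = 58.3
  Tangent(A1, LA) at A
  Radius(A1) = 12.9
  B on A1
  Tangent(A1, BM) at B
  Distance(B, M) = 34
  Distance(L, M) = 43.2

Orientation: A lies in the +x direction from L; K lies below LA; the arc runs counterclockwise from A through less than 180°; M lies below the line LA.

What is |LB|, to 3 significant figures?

48.1

Checks: |KB| = 12.90 ✓; ∠(KB, BM) = 90.00° ✓; |BM| = 34.00 ✓; |LM| = 43.20 ✓.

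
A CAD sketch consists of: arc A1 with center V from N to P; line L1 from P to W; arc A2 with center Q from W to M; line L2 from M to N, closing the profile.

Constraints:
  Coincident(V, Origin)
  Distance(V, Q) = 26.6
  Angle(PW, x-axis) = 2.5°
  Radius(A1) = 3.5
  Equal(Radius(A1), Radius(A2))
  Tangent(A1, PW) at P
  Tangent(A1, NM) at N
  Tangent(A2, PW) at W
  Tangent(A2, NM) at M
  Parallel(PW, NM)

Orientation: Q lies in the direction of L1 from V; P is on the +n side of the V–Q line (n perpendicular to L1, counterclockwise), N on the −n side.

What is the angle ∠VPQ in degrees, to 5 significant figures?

82.504°

The slot axis is L1's direction at 2.5°, so u = (cos 2.5°, sin 2.5°) = (0.99905, 0.043619) and n = (−sin 2.5°, cos 2.5°) = (-0.043619, 0.99905). V is at the origin and Q lies 26.6 along u from V, so Q = 26.6·u = (26.575, 1.1603). Tangency of A1 to both parallel lines with radius 3.5 puts P and N at V ± 3.5·n: P = (-0.15267, 3.4967), N = (0.15267, -3.4967). Then cos ∠VPQ = PV·PQ / (|PV||PQ|), giving 82.504°.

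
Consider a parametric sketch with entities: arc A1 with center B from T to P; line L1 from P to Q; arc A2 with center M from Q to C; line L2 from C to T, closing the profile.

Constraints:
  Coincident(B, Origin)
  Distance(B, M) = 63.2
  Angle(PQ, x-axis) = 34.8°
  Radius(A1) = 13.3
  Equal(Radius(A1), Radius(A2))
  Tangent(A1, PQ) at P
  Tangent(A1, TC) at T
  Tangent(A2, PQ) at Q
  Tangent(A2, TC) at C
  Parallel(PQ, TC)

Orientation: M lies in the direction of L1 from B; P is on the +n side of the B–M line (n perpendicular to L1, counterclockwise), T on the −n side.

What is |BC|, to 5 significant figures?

64.584

The slot axis is L1's direction at 34.8°, so u = (cos 34.8°, sin 34.8°) = (0.82115, 0.57071) and n = (−sin 34.8°, cos 34.8°) = (-0.57071, 0.82115). B is at the origin and M lies 63.2 along u from B, so M = 63.2·u = (51.897, 36.069). Tangency of A1 to both parallel lines with radius 13.3 puts P and T at B ± 13.3·n: P = (-7.5905, 10.921), T = (7.5905, -10.921). Equal radii place Q and C the same way about M: Q = M + 13.3·n = (44.306, 46.990), C = M − 13.3·n = (59.487, 25.148). Then |BC| = |C − B| = 64.584.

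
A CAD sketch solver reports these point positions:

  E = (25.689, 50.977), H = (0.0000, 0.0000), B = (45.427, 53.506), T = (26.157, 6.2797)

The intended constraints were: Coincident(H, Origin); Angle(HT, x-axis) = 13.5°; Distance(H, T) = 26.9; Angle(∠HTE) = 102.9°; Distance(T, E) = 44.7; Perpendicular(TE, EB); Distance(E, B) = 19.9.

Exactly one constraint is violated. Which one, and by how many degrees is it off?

Perpendicular(TE, EB) — off by 6.70°.

H = (0.00, 0.00) ✓; HT at 13.50° ✓; |HT| = 26.90 ✓; ∠HTE = 102.9° ✓; |TE| = 44.70 ✓; ∠(TE, EB) = 83.30° ✗; |EB| = 19.90 ✓.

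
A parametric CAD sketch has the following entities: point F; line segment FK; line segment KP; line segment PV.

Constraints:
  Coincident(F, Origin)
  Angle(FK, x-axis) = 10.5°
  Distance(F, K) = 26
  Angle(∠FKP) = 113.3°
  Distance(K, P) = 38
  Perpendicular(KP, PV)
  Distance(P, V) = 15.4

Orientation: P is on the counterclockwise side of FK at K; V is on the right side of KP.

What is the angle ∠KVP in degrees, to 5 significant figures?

67.939°

F is at the origin; FK runs at 10.5° with length 26.0, so K = 26.0·(cos 10.5°, sin 10.5°) = (25.565, 4.7381). ∠FKP = 113.3°, so KP runs at 10.5° + (180° − 113.3°) = 77.200° from the x-axis; with |KP| = 38.0, P = K + 38.0·(cos 77.200°, sin 77.200°) = (33.983, 41.794). KP is perpendicular to PV; with |PV| = 15.4 on the right of KP, V = P + 15.4·(0.97515, -0.22155) = (49.001, 38.382). Then cos ∠KVP = VK·VP / (|VK||VP|), giving 67.939°.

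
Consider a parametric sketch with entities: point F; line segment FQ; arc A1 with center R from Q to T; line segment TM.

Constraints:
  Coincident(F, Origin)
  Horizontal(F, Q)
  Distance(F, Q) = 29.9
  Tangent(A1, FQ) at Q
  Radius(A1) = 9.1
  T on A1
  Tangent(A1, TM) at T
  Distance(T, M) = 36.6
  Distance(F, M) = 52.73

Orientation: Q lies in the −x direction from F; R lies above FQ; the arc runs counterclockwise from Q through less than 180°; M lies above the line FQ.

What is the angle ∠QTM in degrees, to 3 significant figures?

132°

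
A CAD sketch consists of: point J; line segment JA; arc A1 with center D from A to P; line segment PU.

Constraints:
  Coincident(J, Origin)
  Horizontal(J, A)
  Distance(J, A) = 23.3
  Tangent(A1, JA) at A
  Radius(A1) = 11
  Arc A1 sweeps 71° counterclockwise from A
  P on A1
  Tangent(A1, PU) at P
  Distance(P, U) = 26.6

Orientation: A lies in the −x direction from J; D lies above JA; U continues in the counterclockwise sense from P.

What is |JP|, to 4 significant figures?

14.88

J is at the origin; J and A share the same y with |JA| = 23.3 and A on the −x side, so A = (-23.30, 0.000). A1 meets JA tangentially, so DA is at right angles to JA, so D = A + (0, 11) = (-23.30, 11.00). On A1, A sits at bearing -90° from D; a 71° counterclockwise sweep puts P at bearing -19°, so P = D + 11.0·(cos -19°, sin -19°) = (-12.90, 7.419). Then |JP| = |P − J| = 14.88.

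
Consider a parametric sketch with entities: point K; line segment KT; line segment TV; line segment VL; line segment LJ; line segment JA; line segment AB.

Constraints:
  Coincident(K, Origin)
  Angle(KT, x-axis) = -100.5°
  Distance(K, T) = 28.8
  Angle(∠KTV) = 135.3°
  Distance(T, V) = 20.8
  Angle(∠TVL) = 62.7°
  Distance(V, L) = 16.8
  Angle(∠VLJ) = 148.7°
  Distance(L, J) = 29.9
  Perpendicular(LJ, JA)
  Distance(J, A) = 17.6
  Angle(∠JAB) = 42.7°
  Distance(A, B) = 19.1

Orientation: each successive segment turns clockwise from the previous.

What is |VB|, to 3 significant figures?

31.7

K is at the origin; KT runs at -100.5° with length 28.8, so T = (-5.25, -28.3). ∠KTV = 135.3° gives TV at -145° from the x-axis; with |TV| = 20.8, V = (-22.3, -40.2). ∠TVL = 62.7° gives VL at 97.5° from the x-axis; with |VL| = 16.8, L = (-24.5, -23.5). ∠VLJ = 148.7° gives LJ at 66.2° from the x-axis; with |LJ| = 29.9, J = (-12.5, 3.82). The perpendicularity gives JA at right angles to LJ, so JA runs at -23.8°; with |JA| = 17.6, A = (3.65, -3.28). ∠JAB = 42.7° gives AB at -161° from the x-axis; with |AB| = 19.1, B = (-14.4, -9.46). Then |VB| = |B − V| = 31.7.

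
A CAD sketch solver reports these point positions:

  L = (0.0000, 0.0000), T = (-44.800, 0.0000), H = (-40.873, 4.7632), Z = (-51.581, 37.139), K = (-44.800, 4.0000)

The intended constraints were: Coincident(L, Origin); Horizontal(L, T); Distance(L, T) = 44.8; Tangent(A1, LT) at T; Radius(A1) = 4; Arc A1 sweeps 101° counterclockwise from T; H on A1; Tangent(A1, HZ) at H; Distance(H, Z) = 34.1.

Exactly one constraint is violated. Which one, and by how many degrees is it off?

Tangent(A1, HZ) at H — off by 7.30°.

L = (0.00, 0.00) ✓; L.y = 0.00, T.y = 0.00 ✓; |LT| = 44.80 ✓; ∠(KT, TL) = 90.00° ✓; |KT| = 4.000 ✓; bearing(K→H) − bearing(K→T) = 101.0° ✓; |KH| = 4.000 ✓; ∠(KH, HZ) = 82.70° ✗; |HZ| = 34.10 ✓.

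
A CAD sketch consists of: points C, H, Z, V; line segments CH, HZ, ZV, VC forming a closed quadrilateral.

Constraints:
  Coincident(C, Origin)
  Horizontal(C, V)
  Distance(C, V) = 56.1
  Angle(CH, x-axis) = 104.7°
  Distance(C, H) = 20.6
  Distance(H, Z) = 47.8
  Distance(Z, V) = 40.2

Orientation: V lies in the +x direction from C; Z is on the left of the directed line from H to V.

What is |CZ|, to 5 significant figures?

53.917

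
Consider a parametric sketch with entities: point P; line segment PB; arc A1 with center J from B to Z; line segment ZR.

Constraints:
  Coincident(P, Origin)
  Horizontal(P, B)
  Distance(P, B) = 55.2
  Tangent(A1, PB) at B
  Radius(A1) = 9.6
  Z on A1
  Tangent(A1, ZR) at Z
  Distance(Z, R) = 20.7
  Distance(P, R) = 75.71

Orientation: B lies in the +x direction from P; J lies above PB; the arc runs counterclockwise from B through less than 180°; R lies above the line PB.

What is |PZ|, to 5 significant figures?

64.575

P is at the origin; P and B share the same y with |PB| = 55.2 and B on the +x side, so B = (55.200, 0.0000). A1 meets PB tangentially, so JB is at right angles to PB, so J = B + (0, 9.6) = (55.200, 9.6000). Since JZ ⟂ ZR (tangency), |JR| = √(9.6² + 20.7²) = 22.818 regardless of where Z sits on A1. So R lies on both circle(P, 75.71) and circle(J, 22.818); the above-PB intersection is R = (71.128, 25.939). Z is the foot of the tangent from R: Z = (64.255, 6.4127).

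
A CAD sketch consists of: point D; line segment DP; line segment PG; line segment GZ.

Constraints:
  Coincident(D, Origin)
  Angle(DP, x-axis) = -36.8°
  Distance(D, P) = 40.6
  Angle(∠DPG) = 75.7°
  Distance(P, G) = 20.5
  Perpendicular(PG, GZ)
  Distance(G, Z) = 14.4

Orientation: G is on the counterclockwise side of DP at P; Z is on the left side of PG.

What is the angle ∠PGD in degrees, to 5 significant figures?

75.095°

D is at the origin; DP runs at -36.8° with length 40.6, so P = 40.6·(cos -36.8°, sin -36.8°) = (32.510, -24.320). ∠DPG = 75.7°, so PG runs at -36.8° + (180° − 75.7°) = 67.500° from the x-axis; with |PG| = 20.5, G = P + 20.5·(cos 67.500°, sin 67.500°) = (40.355, -5.3808). Then cos ∠PGD = GP·GD / (|GP||GD|), giving 75.095°.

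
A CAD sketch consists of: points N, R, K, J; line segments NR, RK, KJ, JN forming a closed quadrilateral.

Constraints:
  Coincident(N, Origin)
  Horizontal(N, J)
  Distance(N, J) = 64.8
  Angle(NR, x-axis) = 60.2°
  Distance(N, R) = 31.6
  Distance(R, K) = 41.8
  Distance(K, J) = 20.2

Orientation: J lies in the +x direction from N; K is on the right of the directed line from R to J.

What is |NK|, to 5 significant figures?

44.847

N is at the origin; N and J share the same y with |NJ| = 64.8 and J in +x, so J = (64.8, 0). NR runs at 60.2° with |NR| = 31.6, so R = (15.704, 27.421). K is determined by |RK| = 41.8 and |KJ| = 20.2 together: it lies at the intersection of circle(R, 41.8) and circle(J, 20.2). With |RJ| = 56.234, the foot of the radical line on RJ is 40.025 from R and the perpendicular offset is √(41.8² − 40.025²) = 12.053. Taking the right-of-RJ solution: K = (44.770, -2.6186).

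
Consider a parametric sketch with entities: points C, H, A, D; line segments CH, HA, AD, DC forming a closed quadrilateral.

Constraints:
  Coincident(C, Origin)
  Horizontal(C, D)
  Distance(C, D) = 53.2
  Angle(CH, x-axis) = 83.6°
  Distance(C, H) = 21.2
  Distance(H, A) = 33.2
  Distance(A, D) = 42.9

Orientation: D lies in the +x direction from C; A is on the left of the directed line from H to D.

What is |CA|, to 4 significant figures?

48.59

C is at the origin; C and D share the same y with |CD| = 53.2 and D in +x, so D = (53.2, 0). CH runs at 83.6° with |CH| = 21.2, so H = (2.363, 21.07). A is determined by |HA| = 33.2 and |AD| = 42.9 together: it lies at the intersection of circle(H, 33.2) and circle(D, 42.9). With |HD| = 55.03, the foot of the radical line on HD is 20.81 from H and the perpendicular offset is √(33.2² − 20.81²) = 25.87. Taking the left-of-HD solution: A = (31.49, 37.00).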